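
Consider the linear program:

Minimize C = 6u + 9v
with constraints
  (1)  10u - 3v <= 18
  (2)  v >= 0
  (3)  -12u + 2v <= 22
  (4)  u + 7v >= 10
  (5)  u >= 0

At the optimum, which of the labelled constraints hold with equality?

(4) and (5)

Vertices and C = 6u + 9v:
  (156/73, 82/73) → C = 1674/73
  (0, 11) → C = 99
  (0, 10/7) → C = 90/7
The feasible region is unbounded (it extends along (3, 10), (1, 6)), but C strictly increases along every unbounded feasible direction, so there is no improving ray and the minimum is attained at a vertex.

The minimum is at (0, 10/7). Substituting into each constraint, equality holds for (4) and (5); the remaining constraints have slack.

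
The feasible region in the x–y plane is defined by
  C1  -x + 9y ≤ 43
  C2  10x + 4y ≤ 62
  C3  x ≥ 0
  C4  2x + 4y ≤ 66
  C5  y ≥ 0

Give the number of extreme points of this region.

Pairwise boundary intersections that survive every other constraint:
  (193/47, 246/47)
  (0, 43/9)
  (31/5, 0)
  (0, 0)

4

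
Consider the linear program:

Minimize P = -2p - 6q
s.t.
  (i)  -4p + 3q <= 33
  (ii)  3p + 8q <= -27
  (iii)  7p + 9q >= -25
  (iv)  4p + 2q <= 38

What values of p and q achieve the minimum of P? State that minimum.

p = 43/29, q = -114/29, minimum P = 598/29

Feasible corners and P = -2p - 6q:
  (43/29, -114/29) → P = 598/29
  (179/13, -111/13) → P = 308/13
  (196/11, -183/11) → P = 706/11

The optimum lies where 3p + 8q = -27 and 7p + 9q = -25.
Solving simultaneously gives p = 43/29, q = -114/29.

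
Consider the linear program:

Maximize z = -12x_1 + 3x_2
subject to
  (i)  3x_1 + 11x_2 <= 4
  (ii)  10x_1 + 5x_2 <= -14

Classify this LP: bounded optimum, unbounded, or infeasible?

From the feasible point (-174/95, 82/95), moving in the direction (-11, 3) keeps every constraint satisfied while z increases without bound.

unbounded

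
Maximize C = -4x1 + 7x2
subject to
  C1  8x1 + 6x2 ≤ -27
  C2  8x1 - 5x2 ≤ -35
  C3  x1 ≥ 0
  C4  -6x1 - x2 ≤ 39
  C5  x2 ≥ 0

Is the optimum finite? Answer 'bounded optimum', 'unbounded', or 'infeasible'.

infeasible

The boundaries 8x1 + 6x2 = -27 and 8x1 - 5x2 = -35 meet at (-345/88, 8/11), but that point violates x1 ≥ 0. Every candidate vertex is excluded by some other constraint, so the feasible region is empty.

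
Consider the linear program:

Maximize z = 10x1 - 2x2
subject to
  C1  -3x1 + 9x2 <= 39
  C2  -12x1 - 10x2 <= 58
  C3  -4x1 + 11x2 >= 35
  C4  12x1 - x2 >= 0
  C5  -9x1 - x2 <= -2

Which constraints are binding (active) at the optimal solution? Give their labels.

C1 and C3

Corner points and z = 10x1 - 2x2:
  (38, 17) → z = 346
  (13/35, 156/35) → z = -26/5
  (35/128, 105/32) → z = -245/64

The maximum is at (38, 17). Substituting into each constraint, equality holds for C1 and C3; the remaining constraints have slack.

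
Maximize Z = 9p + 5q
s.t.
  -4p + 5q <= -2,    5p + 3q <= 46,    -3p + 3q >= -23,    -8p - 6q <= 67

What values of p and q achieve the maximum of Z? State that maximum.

p = 69/8, q = 23/24, maximum Z = 989/12

Vertices and Z = 9p + 5q:
  (236/37, 174/37) → Z = 2994/37
  (-323/64, -71/16) → Z = -4327/64
  (69/8, 23/24) → Z = 989/12
  (-3/2, -55/6) → Z = -178/3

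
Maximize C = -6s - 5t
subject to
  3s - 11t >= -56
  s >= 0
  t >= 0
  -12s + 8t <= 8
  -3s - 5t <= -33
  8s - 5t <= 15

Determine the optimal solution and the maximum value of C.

Extreme points and C = -6s - 5t:
  (10/3, 6) → C = -50
  (445/73, 493/73) → C = -5135/73
  (8/3, 5) → C = -41
  (48/11, 219/55) → C = -507/11

At the optimal vertex, -12s + 8t = 8 and -3s - 5t = -33.
Solving simultaneously gives s = 8/3, t = 5.

s = 8/3, t = 5, maximum C = -41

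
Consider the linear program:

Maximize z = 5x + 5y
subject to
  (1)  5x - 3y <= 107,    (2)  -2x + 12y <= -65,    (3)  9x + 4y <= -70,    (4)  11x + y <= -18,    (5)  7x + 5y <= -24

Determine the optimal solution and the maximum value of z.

x = -5, y = -25/4, maximum z = -225/4

Feasible corners and z = 5x + 5y:
  (53/38, -1267/38) → z = -3035/19
  (-5, -25/4) → z = -225/4
  (-2/35, -608/35) → z = -610/7
The feasible region is unbounded (it extends along (-3, -5), (-6, -1)), but z strictly decreases along every unbounded feasible direction, so there is no improving ray and the maximum is attained at a vertex.

The optimum lies where -2x + 12y = -65 and 9x + 4y = -70.
Solving simultaneously gives x = -5, y = -25/4.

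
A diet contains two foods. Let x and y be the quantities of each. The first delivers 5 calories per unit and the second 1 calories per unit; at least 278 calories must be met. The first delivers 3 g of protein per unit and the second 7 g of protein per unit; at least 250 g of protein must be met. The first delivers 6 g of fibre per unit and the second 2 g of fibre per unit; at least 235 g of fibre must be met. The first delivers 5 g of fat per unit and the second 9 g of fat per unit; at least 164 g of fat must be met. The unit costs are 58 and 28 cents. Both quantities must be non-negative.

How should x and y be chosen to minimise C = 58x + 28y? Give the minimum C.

Feasible corners and C = 58x + 28y:
  (0, 278) → C = 7784
  (250/3, 0) → C = 14500/3
  (53, 13) → C = 3438
The feasible region is unbounded (it extends along (0, 1), (1, 0)), but C strictly increases along every unbounded feasible direction, so there is no improving ray and the minimum is attained at a vertex.

x = 53, y = 13, minimum C = 3438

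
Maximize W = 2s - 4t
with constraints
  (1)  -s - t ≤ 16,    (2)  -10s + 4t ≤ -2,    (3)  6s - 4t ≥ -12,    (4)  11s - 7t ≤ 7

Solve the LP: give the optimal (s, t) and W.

s = -7/13, t = -24/13, maximum W = 82/13

Vertices and W = 2s - 4t:
  (7/2, 33/4) → W = -26
  (-7/13, -24/13) → W = 82/13
  (56, 87) → W = -236

The optimum lies where -10s + 4t = -2 and 11s - 7t = 7.
Solving simultaneously gives s = -7/13, t = -24/13.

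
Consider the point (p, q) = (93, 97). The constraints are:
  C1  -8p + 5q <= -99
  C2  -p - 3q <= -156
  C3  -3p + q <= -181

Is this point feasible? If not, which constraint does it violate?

C1: -259 ≤ -99 ✓
C2: -384 ≤ -156 ✓
C3: -182 ≤ -181 ✓

feasible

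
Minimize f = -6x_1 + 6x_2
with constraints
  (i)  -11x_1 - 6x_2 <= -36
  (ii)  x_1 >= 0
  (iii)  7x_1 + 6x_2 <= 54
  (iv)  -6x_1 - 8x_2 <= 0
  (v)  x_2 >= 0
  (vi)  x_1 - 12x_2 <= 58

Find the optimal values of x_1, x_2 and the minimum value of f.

x_1 = 54/7, x_2 = 0, minimum f = -324/7

Vertices and f = -6x_1 + 6x_2:
  (0, 6) → f = 36
  (36/11, 0) → f = -216/11
  (0, 9) → f = 54
  (54/7, 0) → f = -324/7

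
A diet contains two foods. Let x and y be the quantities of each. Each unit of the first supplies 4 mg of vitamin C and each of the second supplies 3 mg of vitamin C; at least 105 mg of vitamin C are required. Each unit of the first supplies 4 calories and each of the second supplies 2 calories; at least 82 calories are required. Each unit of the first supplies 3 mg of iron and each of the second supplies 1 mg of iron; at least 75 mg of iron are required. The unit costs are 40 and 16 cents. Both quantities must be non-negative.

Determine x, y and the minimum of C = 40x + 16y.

x = 24, y = 3, minimum C = 1008

The feasible region is unbounded (it extends along (0, 1), (1, 0)), but C strictly increases along every unbounded feasible direction, so there is no improving ray and the minimum is attained at a vertex.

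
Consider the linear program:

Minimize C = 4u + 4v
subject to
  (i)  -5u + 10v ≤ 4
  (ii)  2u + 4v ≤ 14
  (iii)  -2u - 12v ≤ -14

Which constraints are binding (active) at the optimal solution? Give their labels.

(i) and (iii)

Feasible corners and C = 4u + 4v:
  (31/10, 39/20) → C = 101/5
  (23/20, 39/40) → C = 17/2
  (7, 0) → C = 28

The minimum is at (23/20, 39/40). Substituting into each constraint, equality holds for (i) and (iii); the remaining constraints have slack.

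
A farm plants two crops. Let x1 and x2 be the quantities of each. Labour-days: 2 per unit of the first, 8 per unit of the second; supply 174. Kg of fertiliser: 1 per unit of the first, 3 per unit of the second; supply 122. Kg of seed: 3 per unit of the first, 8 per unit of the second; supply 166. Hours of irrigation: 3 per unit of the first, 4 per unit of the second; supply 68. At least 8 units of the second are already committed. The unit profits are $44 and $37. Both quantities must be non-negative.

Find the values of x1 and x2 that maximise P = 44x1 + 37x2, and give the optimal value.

Feasible corners and P = 44x1 + 37x2:
  (0, 17) → P = 629
  (0, 8) → P = 296
  (12, 8) → P = 824

The binding constraints are 3x1 + 4x2 = 68 and x2 = 8.
Solving simultaneously gives x1 = 12, x2 = 8.

x1 = 12, x2 = 8, maximum P = 824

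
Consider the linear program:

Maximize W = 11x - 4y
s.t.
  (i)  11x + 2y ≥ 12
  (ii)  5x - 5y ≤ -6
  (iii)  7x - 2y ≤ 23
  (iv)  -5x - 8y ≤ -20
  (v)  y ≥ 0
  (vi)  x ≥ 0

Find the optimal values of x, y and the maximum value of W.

Vertices and W = 11x - 4y:
  (28/39, 80/39) → W = -4/13
  (0, 6) → W = -24
  (127/25, 157/25) → W = 769/25
  (4/5, 2) → W = 4/5
The feasible region is unbounded (it extends along (0, 1), (2, 7)), but W strictly decreases along every unbounded feasible direction, so there is no improving ray and the maximum is attained at a vertex.

x = 127/25, y = 157/25, maximum W = 769/25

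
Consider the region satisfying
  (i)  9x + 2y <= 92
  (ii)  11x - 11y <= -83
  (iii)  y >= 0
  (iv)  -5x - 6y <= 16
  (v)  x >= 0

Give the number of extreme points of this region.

3

Of the 10 pairwise boundary intersections, those satisfying every inequality are:
  (846/121, 1759/121)
  (0, 46)
  (0, 83/11)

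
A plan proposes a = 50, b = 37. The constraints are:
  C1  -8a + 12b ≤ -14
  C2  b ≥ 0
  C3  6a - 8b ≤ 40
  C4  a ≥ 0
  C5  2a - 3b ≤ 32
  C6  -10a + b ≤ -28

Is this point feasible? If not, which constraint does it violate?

not feasible — violates C1

Constraint C1: -8a + 12b = 44, which is not ≤ -14. All other constraints are satisfied.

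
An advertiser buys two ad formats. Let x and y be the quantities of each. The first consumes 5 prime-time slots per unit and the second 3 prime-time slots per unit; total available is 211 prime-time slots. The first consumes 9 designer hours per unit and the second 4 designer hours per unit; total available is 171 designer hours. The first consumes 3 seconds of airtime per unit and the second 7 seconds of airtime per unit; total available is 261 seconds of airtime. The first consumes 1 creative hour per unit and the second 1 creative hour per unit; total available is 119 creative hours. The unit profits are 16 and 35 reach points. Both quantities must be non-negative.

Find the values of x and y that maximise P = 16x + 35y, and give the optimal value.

Vertices and P = 16x + 35y:
  (0, 0) → P = 0
  (0, 261/7) → P = 1305
  (19, 0) → P = 304
  (3, 36) → P = 1308

The binding constraints are 9x + 4y = 171 and 3x + 7y = 261.
Solving simultaneously gives x = 3, y = 36.

x = 3, y = 36, maximum P = 1308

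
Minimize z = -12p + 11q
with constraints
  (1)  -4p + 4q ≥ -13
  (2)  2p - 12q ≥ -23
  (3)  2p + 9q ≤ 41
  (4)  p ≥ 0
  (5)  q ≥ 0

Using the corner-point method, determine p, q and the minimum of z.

p = 31/5, q = 59/20, minimum z = -839/20

Corner points and z = -12p + 11q:
  (31/5, 59/20) → z = -839/20
  (13/4, 0) → z = -39
  (0, 23/12) → z = 253/12
  (0, 0) → z = 0

The optimum lies where -4p + 4q = -13 and 2p - 12q = -23.
Solving simultaneously gives p = 31/5, q = 59/20.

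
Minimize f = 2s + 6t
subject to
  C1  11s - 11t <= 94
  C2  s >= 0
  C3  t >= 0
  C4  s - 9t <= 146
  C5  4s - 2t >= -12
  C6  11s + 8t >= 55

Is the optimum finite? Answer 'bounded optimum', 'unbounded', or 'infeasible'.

Vertices and f = 2s + 6t:
  (94/11, 0) → f = 188/11
  (5, 0) → f = 10
  (7/27, 176/27) → f = 1070/27
The feasible region has finitely many vertices and no improving ray; the minimum is 10 at (5, 0).

bounded optimum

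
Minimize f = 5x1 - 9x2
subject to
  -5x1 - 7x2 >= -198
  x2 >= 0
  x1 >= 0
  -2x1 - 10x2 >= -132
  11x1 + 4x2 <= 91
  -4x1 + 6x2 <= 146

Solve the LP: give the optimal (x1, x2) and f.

x1 = 0, x2 = 66/5, minimum f = -594/5

Feasible corners and f = 5x1 - 9x2:
  (0, 0) → f = 0
  (91/11, 0) → f = 455/11
  (0, 66/5) → f = -594/5
  (191/51, 635/51) → f = -280/3

The binding constraints are x1 = 0 and -2x1 - 10x2 = -132.
Solving simultaneously gives x1 = 0, x2 = 66/5.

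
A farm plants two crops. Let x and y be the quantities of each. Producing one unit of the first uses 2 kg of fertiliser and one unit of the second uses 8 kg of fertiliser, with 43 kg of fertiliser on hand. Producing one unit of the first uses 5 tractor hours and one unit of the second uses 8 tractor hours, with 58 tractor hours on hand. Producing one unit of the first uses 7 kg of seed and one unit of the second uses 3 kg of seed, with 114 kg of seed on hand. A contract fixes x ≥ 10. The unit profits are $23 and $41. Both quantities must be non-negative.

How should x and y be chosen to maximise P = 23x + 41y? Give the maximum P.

x = 10, y = 1, maximum P = 271

Vertices and P = 23x + 41y:
  (58/5, 0) → P = 1334/5
  (10, 0) → P = 230
  (10, 1) → P = 271

At the optimal vertex, 5x + 8y = 58 and x = 10.
Solving simultaneously gives x = 10, y = 1.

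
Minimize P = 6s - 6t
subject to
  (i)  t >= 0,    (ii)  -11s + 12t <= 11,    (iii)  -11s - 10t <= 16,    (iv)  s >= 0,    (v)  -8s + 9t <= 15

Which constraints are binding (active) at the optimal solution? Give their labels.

(ii) and (iv)

Feasible corners and P = 6s - 6t:
  (0, 0) → P = 0
  (0, 11/12) → P = -11/2
  (27, 77/3) → P = 8
The feasible region is unbounded (it extends along (9, 8), (1, 0)), but P strictly increases along every unbounded feasible direction, so there is no improving ray and the minimum is attained at a vertex.

The minimum is at (0, 11/12). Substituting into each constraint, equality holds for (ii) and (iv); the remaining constraints have slack.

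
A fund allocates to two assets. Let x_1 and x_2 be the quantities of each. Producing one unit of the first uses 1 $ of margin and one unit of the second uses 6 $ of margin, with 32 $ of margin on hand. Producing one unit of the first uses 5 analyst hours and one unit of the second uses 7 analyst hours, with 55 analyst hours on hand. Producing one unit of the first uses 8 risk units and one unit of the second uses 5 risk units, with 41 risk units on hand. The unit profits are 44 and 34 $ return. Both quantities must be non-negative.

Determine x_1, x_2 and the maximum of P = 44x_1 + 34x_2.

Feasible corners and P = 44x_1 + 34x_2:
  (0, 0) → P = 0
  (0, 16/3) → P = 544/3
  (41/8, 0) → P = 451/2
  (2, 5) → P = 258

At the optimal vertex, x_1 + 6x_2 = 32 and 8x_1 + 5x_2 = 41.
Solving simultaneously gives x_1 = 2, x_2 = 5.

x_1 = 2, x_2 = 5, maximum P = 258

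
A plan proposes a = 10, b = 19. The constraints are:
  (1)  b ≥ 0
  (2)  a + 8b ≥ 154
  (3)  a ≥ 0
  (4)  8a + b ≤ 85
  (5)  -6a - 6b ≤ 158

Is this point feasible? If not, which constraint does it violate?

not feasible — violates (4)

Constraint (4): 8a + b = 99, which is not ≤ 85. All other constraints are satisfied.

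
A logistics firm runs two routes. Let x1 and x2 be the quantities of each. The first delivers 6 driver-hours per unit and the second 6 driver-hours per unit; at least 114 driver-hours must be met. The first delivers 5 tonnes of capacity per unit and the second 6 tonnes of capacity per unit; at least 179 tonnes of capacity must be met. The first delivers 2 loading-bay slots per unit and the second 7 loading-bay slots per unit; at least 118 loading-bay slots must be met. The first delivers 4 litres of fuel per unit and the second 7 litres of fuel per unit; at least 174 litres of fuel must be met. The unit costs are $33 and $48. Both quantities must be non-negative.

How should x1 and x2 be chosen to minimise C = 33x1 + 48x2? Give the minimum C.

x1 = 19, x2 = 14, minimum C = 1299

Vertices and C = 33x1 + 48x2:
  (0, 179/6) → C = 1432
  (59, 0) → C = 1947
  (19, 14) → C = 1299
  (28, 62/7) → C = 9444/7
The feasible region is unbounded (it extends along (0, 1), (1, 0)), but C strictly increases along every unbounded feasible direction, so there is no improving ray and the minimum is attained at a vertex.

At the optimal vertex, 5x1 + 6x2 = 179 and 4x1 + 7x2 = 174.
Solving simultaneously gives x1 = 19, x2 = 14.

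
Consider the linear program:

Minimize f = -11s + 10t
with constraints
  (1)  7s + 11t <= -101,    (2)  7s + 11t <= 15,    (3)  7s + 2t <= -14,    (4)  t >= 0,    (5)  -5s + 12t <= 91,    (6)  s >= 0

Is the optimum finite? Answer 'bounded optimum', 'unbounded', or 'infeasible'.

The boundaries 7s + 11t = -101 and 7s + 2t = -14 meet at (16/21, -29/3), but that point violates t ≥ 0. Every candidate vertex is excluded by some other constraint, so the feasible region is empty.

infeasible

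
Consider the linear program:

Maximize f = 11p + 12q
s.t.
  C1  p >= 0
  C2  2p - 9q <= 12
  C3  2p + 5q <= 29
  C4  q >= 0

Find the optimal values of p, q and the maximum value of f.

Corner points and f = 11p + 12q:
  (0, 29/5) → f = 348/5
  (0, 0) → f = 0
  (321/28, 17/14) → f = 3939/28
  (6, 0) → f = 66

p = 321/28, q = 17/14, maximum f = 3939/28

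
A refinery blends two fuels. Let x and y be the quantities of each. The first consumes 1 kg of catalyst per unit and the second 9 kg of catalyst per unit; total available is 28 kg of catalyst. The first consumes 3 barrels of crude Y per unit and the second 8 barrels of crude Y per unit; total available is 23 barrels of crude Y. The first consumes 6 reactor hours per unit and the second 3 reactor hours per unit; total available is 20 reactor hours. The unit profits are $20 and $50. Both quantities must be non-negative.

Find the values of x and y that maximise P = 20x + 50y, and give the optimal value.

Feasible corners and P = 20x + 50y:
  (0, 0) → P = 0
  (0, 23/8) → P = 575/4
  (10/3, 0) → P = 200/3
  (7/3, 2) → P = 440/3

The binding constraints are 3x + 8y = 23 and 6x + 3y = 20.
Solving simultaneously gives x = 7/3, y = 2.

x = 7/3, y = 2, maximum P = 440/3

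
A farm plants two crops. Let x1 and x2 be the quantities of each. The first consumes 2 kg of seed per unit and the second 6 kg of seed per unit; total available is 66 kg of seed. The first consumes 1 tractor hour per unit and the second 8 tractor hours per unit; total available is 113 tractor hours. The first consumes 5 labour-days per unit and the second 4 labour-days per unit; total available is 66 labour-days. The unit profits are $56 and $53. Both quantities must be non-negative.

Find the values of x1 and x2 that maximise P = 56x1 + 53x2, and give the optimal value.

Vertices and P = 56x1 + 53x2:
  (0, 0) → P = 0
  (0, 11) → P = 583
  (66/5, 0) → P = 3696/5
  (6, 9) → P = 813

The optimum lies where 2x1 + 6x2 = 66 and 5x1 + 4x2 = 66.
Solving simultaneously gives x1 = 6, x2 = 9.

x1 = 6, x2 = 9, maximum P = 813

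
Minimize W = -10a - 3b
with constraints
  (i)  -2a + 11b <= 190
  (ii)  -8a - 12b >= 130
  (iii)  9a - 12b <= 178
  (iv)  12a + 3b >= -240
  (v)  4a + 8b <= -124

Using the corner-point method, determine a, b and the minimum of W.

Feasible corners and W = -10a - 3b:
  (-782/57, -1432/57) → W = 12116/57
  (-8/15, -457/30) → W = 1531/30
  (-129/7, -44/7) → W = 1422/7

a = -8/15, b = -457/30, minimum W = 1531/30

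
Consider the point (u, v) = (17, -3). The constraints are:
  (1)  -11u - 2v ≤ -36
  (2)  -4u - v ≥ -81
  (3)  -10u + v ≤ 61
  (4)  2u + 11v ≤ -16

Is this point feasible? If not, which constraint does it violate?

not feasible — violates (4)

Constraint (4): 2u + 11v = 1, which is not ≤ -16. All other constraints are satisfied.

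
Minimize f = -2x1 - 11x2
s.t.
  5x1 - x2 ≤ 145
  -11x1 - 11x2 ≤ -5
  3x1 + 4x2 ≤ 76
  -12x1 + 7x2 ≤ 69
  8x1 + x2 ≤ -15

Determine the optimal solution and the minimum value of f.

Corner points and f = -2x1 - 11x2:
  (-724/209, 819/209) → f = -7561/209
  (-170/77, 205/77) → f = -1915/77
  (-87/34, 93/17) → f = -936/17

x1 = -87/34, x2 = 93/17, minimum f = -936/17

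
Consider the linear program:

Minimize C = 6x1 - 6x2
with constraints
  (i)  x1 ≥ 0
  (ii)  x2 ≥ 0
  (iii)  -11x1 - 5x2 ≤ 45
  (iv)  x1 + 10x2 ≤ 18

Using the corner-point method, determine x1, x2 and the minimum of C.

x1 = 0, x2 = 9/5, minimum C = -54/5

Vertices and C = 6x1 - 6x2:
  (0, 0) → C = 0
  (0, 9/5) → C = -54/5
  (18, 0) → C = 108

At the optimal vertex, x1 = 0 and x1 + 10x2 = 18.
Solving simultaneously gives x1 = 0, x2 = 9/5.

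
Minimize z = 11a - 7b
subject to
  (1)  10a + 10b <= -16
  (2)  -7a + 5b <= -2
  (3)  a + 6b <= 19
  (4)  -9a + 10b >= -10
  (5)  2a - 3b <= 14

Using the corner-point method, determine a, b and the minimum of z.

a = -6/5, b = -52/25, minimum z = 34/25

Extreme points and z = 11a - 7b:
  (-1/2, -11/10) → z = 11/5
  (-6/19, -122/95) → z = 524/95
  (-6/5, -52/25) → z = 34/25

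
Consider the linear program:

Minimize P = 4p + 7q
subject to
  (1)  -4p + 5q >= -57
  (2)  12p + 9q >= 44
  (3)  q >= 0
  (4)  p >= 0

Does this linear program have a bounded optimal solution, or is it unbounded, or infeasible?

bounded optimum

Vertices and P = 4p + 7q:
  (57/4, 0) → P = 57
  (11/3, 0) → P = 44/3
  (0, 44/9) → P = 308/9
The feasible region has finitely many vertices and no improving ray; the minimum is 44/3 at (11/3, 0).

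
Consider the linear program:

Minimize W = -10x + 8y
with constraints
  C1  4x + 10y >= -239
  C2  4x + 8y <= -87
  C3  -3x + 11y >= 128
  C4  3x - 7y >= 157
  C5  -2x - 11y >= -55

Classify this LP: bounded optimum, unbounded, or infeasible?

The boundaries 4x + 10y = -239 and 4x + 8y = -87 meet at (521/4, -76), but that point violates -3x + 11y ≥ 128. Every candidate vertex is excluded by some other constraint, so the feasible region is empty.

infeasible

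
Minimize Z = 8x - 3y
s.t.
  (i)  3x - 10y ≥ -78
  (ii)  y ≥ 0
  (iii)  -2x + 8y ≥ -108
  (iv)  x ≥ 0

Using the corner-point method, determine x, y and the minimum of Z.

Vertices and Z = 8x - 3y:
  (0, 39/5) → Z = -117/5
  (54, 0) → Z = 432
  (0, 0) → Z = 0
The feasible region is unbounded (it extends along (10, 3), (4, 1)), but Z strictly increases along every unbounded feasible direction, so there is no improving ray and the minimum is attained at a vertex.

The binding constraints are 3x - 10y = -78 and x = 0.
Solving simultaneously gives x = 0, y = 39/5.

x = 0, y = 39/5, minimum Z = -117/5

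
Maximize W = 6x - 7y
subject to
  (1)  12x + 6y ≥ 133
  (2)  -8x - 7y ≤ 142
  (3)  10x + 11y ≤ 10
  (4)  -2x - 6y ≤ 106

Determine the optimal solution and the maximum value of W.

x = 613/19, y = -540/19, maximum W = 7458/19

Feasible corners and W = 6x - 7y:
  (1403/72, -605/36) → W = 2111/9
  (239/10, -769/30) → W = 1937/6
  (613/19, -540/19) → W = 7458/19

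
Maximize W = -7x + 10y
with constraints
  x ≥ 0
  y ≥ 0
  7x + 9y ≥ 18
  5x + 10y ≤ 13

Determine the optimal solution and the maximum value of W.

x = 63/25, y = 1/25, maximum W = -431/25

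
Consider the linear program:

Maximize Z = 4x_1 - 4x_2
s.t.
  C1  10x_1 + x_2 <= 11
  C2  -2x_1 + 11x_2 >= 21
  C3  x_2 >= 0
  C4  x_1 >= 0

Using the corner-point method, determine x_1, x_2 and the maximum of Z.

x_1 = 25/28, x_2 = 29/14, maximum Z = -33/7

Corner points and Z = 4x_1 - 4x_2:
  (25/28, 29/14) → Z = -33/7
  (0, 11) → Z = -44
  (0, 21/11) → Z = -84/11

The optimum lies where 10x_1 + x_2 = 11 and -2x_1 + 11x_2 = 21.
Solving simultaneously gives x_1 = 25/28, x_2 = 29/14.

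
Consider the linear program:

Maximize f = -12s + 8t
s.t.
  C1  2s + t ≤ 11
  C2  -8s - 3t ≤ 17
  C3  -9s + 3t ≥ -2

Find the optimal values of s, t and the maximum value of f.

s = -25, t = 61, maximum f = 788

At the optimal vertex, 2s + t = 11 and -8s - 3t = 17.
Solving simultaneously gives s = -25, t = 61.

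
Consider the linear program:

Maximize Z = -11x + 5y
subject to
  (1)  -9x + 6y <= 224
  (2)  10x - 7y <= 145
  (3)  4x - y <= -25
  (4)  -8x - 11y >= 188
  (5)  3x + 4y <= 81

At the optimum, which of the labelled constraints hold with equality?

(1) and (2)

Vertices and Z = -11x + 5y:
  (-2438/3, -3545/3) → Z = 3031
  (-3592/147, 100/147) → Z = 5716/21
  (-160/9, -415/9) → Z = -35
  (-463/52, -138/13) → Z = 2333/52

The maximum is at (-2438/3, -3545/3). Substituting into each constraint, equality holds for (1) and (2); the remaining constraints have slack.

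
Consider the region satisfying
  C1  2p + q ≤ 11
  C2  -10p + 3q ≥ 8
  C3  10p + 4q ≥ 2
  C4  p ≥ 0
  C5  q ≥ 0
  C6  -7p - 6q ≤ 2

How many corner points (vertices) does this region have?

3

The feasible vertices (each the meet of two boundaries and inside every other half-plane) are:
  (25/16, 63/8)
  (0, 11)
  (0, 8/3)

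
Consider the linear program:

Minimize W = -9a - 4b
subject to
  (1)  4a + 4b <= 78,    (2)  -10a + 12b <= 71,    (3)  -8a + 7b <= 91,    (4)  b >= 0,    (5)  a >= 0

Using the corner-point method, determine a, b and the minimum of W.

Feasible corners and W = -9a - 4b:
  (163/22, 133/11) → W = -2531/22
  (39/2, 0) → W = -351/2
  (0, 71/12) → W = -71/3
  (0, 0) → W = 0

The binding constraints are 4a + 4b = 78 and b = 0.
Solving simultaneously gives a = 39/2, b = 0.

a = 39/2, b = 0, minimum W = -351/2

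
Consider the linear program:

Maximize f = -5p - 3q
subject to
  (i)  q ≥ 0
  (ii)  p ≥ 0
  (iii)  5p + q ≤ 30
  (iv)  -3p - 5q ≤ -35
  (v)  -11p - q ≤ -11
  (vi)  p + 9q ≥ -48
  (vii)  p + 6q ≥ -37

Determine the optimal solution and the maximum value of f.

p = 5/13, q = 88/13, maximum f = -289/13

Vertices and f = -5p - 3q:
  (0, 30) → f = -90
  (0, 11) → f = -33
  (115/22, 85/22) → f = -415/11
  (5/13, 88/13) → f = -289/13

The binding constraints are -3p - 5q = -35 and -11p - q = -11.
Solving simultaneously gives p = 5/13, q = 88/13.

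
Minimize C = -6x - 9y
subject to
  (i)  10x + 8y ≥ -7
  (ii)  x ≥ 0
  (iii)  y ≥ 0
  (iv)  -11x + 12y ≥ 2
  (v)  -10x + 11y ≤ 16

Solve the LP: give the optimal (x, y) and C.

x = 170, y = 156, minimum C = -2424

The optimum lies where -11x + 12y = 2 and -10x + 11y = 16.
Solving simultaneously gives x = 170, y = 156.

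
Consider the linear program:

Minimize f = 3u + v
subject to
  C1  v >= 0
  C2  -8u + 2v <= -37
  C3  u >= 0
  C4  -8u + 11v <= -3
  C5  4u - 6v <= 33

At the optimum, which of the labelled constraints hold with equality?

C1 and C2

Corner points and f = 3u + v:
  (37/8, 0) → f = 111/8
  (33/4, 0) → f = 99/4
  (401/72, 34/9) → f = 1475/72
The feasible region is unbounded (it extends along (3, 2), (11, 8)), but f strictly increases along every unbounded feasible direction, so there is no improving ray and the minimum is attained at a vertex.

The minimum is at (37/8, 0). Substituting into each constraint, equality holds for C1 and C2; the remaining constraints have slack.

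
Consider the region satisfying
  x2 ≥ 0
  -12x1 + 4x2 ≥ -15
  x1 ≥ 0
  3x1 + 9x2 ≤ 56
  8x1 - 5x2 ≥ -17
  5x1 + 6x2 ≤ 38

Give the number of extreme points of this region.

Pairwise boundary intersections that survive every other constraint:
  (5/4, 0)
  (0, 0)
  (121/46, 381/92)
  (0, 17/5)
  (88/73, 389/73)

5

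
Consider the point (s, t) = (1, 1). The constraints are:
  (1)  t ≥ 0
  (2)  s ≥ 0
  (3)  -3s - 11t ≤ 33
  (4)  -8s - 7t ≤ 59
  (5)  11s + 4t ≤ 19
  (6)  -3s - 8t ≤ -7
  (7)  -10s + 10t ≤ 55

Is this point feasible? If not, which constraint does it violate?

feasible

(1): 1 ≥ 0 ✓
(2): 1 ≥ 0 ✓
(3): -14 ≤ 33 ✓
(4): -15 ≤ 59 ✓
(5): 15 ≤ 19 ✓
(6): -11 ≤ -7 ✓
(7): 0 ≤ 55 ✓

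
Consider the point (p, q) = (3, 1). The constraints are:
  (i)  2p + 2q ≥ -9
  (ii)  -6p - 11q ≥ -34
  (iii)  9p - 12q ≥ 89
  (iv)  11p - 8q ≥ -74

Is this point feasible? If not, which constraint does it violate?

not feasible — violates (iii)

Constraint (iii): 9p - 12q = 15, which is not ≥ 89. All other constraints are satisfied.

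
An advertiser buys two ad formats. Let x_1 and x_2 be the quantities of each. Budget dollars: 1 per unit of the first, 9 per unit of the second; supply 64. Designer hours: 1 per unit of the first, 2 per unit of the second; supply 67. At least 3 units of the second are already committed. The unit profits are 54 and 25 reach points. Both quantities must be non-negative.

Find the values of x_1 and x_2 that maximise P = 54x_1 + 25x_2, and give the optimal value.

x_1 = 37, x_2 = 3, maximum P = 2073

Extreme points and P = 54x_1 + 25x_2:
  (0, 64/9) → P = 1600/9
  (0, 3) → P = 75
  (37, 3) → P = 2073

The optimum lies where x_1 + 9x_2 = 64 and x_2 = 3.
Solving simultaneously gives x_1 = 37, x_2 = 3.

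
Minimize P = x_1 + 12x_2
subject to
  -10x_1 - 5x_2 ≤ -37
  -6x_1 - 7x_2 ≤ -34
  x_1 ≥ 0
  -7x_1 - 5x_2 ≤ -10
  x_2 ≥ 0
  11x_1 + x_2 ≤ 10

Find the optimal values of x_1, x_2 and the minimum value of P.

The binding constraints are -10x_1 - 5x_2 = -37 and 11x_1 + x_2 = 10.
Solving simultaneously gives x_1 = 13/45, x_2 = 307/45.

x_1 = 13/45, x_2 = 307/45, minimum P = 3697/45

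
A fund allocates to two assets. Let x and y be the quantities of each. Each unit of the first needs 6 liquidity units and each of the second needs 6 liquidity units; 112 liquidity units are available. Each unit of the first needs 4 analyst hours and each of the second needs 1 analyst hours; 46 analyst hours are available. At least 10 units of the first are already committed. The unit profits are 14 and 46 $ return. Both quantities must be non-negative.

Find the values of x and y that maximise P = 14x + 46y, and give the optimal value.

x = 10, y = 6, maximum P = 416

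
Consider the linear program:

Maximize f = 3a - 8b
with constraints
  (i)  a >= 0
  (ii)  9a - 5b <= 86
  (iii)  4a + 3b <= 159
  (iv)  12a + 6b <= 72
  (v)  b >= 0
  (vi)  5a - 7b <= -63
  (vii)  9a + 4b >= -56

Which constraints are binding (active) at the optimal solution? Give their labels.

(i) and (vi)

Extreme points and f = 3a - 8b:
  (0, 12) → f = -96
  (0, 9) → f = -72
  (21/19, 186/19) → f = -75

The maximum is at (0, 9). Substituting into each constraint, equality holds for (i) and (vi); the remaining constraints have slack.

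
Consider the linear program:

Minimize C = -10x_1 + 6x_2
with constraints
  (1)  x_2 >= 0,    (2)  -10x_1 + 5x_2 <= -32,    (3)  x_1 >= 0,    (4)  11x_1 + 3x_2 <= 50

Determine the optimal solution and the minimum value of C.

x_1 = 50/11, x_2 = 0, minimum C = -500/11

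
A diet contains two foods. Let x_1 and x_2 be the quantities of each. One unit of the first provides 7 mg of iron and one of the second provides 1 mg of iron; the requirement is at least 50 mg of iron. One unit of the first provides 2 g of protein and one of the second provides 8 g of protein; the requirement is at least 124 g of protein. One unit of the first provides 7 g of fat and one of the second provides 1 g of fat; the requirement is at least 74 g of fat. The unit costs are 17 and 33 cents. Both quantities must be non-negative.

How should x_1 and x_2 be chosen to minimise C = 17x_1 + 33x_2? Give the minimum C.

Extreme points and C = 17x_1 + 33x_2:
  (0, 74) → C = 2442
  (62, 0) → C = 1054
  (26/3, 40/3) → C = 1762/3
The feasible region is unbounded (it extends along (0, 1), (1, 0)), but C strictly increases along every unbounded feasible direction, so there is no improving ray and the minimum is attained at a vertex.

The binding constraints are 2x_1 + 8x_2 = 124 and 7x_1 + x_2 = 74.
Solving simultaneously gives x_1 = 26/3, x_2 = 40/3.

x_1 = 26/3, x_2 = 40/3, minimum C = 1762/3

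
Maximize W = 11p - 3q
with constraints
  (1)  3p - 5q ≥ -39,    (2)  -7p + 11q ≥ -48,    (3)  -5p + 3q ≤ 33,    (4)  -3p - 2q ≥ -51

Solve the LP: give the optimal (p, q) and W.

p = 657/47, q = 213/47, maximum W = 6588/47

Feasible corners and W = 11p - 3q:
  (-3, 6) → W = -51
  (59/7, 90/7) → W = 379/7
  (-507/34, -471/34) → W = -2082/17
  (657/47, 213/47) → W = 6588/47

At the optimal vertex, -7p + 11q = -48 and -3p - 2q = -51.
Solving simultaneously gives p = 657/47, q = 213/47.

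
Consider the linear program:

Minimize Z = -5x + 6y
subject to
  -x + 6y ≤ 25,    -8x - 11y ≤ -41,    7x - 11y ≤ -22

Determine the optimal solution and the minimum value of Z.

Corner points and Z = -5x + 6y:
  (-29/59, 241/59) → Z = 1591/59
  (143/31, 153/31) → Z = 203/31
  (19/15, 463/165) → Z = 1733/165

At the optimal vertex, -x + 6y = 25 and 7x - 11y = -22.
Solving simultaneously gives x = 143/31, y = 153/31.

x = 143/31, y = 153/31, minimum Z = 203/31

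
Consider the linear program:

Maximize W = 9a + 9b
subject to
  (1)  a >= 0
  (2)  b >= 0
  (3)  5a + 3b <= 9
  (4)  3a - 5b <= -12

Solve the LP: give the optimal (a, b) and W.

Corner points and W = 9a + 9b:
  (0, 3) → W = 27
  (0, 12/5) → W = 108/5
  (9/34, 87/34) → W = 432/17

At the optimal vertex, a = 0 and 5a + 3b = 9.
Solving simultaneously gives a = 0, b = 3.

a = 0, b = 3, maximum W = 27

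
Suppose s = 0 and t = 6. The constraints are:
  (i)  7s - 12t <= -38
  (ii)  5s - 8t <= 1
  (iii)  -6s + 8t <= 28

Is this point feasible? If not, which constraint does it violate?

not feasible — violates (iii)

Constraint (iii): -6s + 8t = 48, which is not ≤ 28. All other constraints are satisfied.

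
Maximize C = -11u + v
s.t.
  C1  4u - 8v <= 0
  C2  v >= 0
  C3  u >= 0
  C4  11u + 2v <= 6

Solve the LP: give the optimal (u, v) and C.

Extreme points and C = -11u + v:
  (0, 0) → C = 0
  (1/2, 1/4) → C = -21/4
  (0, 3) → C = 3

At the optimal vertex, u = 0 and 11u + 2v = 6.
Solving simultaneously gives u = 0, v = 3.

u = 0, v = 3, maximum C = 3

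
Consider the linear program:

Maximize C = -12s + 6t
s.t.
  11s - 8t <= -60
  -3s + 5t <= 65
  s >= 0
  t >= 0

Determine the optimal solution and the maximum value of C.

Corner points and C = -12s + 6t:
  (220/31, 535/31) → C = 570/31
  (0, 15/2) → C = 45
  (0, 13) → C = 78

The optimum lies where -3s + 5t = 65 and s = 0.
Solving simultaneously gives s = 0, t = 13.

s = 0, t = 13, maximum C = 78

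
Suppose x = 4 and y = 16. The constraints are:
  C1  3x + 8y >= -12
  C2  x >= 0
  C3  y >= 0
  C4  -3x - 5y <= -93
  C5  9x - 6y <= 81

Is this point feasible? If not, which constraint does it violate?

Constraint C4: -3x - 5y = -92, which is not ≤ -93. All other constraints are satisfied.

not feasible — violates C4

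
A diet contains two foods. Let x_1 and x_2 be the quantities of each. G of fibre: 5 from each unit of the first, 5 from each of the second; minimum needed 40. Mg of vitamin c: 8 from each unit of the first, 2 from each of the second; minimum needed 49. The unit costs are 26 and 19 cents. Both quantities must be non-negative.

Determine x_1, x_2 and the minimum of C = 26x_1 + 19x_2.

x_1 = 11/2, x_2 = 5/2, minimum C = 381/2

Corner points and C = 26x_1 + 19x_2:
  (0, 49/2) → C = 931/2
  (8, 0) → C = 208
  (11/2, 5/2) → C = 381/2
The feasible region is unbounded (it extends along (0, 1), (1, 0)), but C strictly increases along every unbounded feasible direction, so there is no improving ray and the minimum is attained at a vertex.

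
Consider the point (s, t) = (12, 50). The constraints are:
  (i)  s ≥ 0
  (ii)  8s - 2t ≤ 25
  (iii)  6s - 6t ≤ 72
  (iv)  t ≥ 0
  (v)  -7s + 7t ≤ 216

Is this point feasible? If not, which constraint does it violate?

not feasible — violates (v)

Constraint (v): -7s + 7t = 266, which is not ≤ 216. All other constraints are satisfied.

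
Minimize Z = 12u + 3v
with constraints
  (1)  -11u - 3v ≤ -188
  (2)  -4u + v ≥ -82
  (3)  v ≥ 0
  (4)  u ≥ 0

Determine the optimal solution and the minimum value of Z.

u = 0, v = 188/3, minimum Z = 188

Vertices and Z = 12u + 3v:
  (188/11, 0) → Z = 2256/11
  (0, 188/3) → Z = 188
  (41/2, 0) → Z = 246
The feasible region is unbounded (it extends along (0, 1), (1, 4)), but Z strictly increases along every unbounded feasible direction, so there is no improving ray and the minimum is attained at a vertex.

The optimum lies where -11u - 3v = -188 and u = 0.
Solving simultaneously gives u = 0, v = 188/3.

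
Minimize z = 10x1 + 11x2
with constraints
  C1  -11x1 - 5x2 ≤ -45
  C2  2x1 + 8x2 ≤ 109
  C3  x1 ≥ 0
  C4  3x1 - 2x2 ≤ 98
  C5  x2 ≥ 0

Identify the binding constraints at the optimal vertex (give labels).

Corner points and z = 10x1 + 11x2:
  (0, 9) → z = 99
  (45/11, 0) → z = 450/11
  (0, 109/8) → z = 1199/8
  (501/14, 131/28) → z = 11461/28
  (98/3, 0) → z = 980/3

The minimum is at (45/11, 0). Substituting into each constraint, equality holds for C1 and C5; the remaining constraints have slack.

C1 and C5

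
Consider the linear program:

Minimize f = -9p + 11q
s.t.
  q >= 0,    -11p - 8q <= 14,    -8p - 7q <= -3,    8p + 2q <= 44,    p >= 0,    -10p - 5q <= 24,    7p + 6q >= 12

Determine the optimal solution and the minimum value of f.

p = 11/2, q = 0, minimum f = -99/2

Vertices and f = -9p + 11q:
  (11/2, 0) → f = -99/2
  (12/7, 0) → f = -108/7
  (0, 22) → f = 242
  (0, 2) → f = 22

The optimum lies where q = 0 and 8p + 2q = 44.
Solving simultaneously gives p = 11/2, q = 0.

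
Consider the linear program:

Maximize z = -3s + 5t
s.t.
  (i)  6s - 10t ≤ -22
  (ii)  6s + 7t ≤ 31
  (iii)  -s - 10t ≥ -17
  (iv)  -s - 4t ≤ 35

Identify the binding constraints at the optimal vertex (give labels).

(iii) and (iv)

Corner points and z = -3s + 5t:
  (-5/7, 62/35) → z = 11
  (-219/17, -94/17) → z = 11
  (-209/3, 26/3) → z = 757/3

The maximum is at (-209/3, 26/3). Substituting into each constraint, equality holds for (iii) and (iv); the remaining constraints have slack.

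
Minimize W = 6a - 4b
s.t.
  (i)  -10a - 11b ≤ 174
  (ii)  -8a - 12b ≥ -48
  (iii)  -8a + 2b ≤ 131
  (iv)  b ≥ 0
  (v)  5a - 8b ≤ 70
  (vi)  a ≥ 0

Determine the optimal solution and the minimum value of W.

a = 0, b = 4, minimum W = -16

Extreme points and W = 6a - 4b:
  (6, 0) → W = 36
  (0, 4) → W = -16
  (0, 0) → W = 0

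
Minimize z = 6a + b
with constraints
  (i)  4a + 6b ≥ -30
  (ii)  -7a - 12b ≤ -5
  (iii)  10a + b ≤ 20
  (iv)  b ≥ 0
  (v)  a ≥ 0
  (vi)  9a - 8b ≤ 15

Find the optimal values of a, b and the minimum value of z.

a = 0, b = 5/12, minimum z = 5/12

Corner points and z = 6a + b:
  (5/7, 0) → z = 30/7
  (0, 5/12) → z = 5/12
  (0, 20) → z = 20
  (175/89, 30/89) → z = 1080/89
  (5/3, 0) → z = 10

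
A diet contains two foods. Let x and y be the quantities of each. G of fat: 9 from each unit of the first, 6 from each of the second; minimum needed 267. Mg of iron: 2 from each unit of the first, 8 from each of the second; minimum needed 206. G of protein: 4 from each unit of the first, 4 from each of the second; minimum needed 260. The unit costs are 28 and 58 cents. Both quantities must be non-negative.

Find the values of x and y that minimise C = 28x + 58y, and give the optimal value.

x = 157/3, y = 38/3, minimum C = 2200

Extreme points and C = 28x + 58y:
  (0, 65) → C = 3770
  (103, 0) → C = 2884
  (157/3, 38/3) → C = 2200
The feasible region is unbounded (it extends along (0, 1), (1, 0)), but C strictly increases along every unbounded feasible direction, so there is no improving ray and the minimum is attained at a vertex.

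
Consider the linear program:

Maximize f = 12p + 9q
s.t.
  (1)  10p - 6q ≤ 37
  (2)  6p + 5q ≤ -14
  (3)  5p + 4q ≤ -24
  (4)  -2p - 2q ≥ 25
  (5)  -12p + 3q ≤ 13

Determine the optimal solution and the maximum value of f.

Extreme points and f = 12p + 9q:
  (-19/8, -81/8) → f = -957/8
  (-9/2, -41/3) → f = -177
  (-101/30, -137/15) → f = -613/5

p = -19/8, q = -81/8, maximum f = -957/8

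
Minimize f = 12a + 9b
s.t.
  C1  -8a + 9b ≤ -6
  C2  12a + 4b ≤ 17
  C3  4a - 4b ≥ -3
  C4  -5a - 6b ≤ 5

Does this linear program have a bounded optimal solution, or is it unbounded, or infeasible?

bounded optimum

Feasible corners and f = 12a + 9b:
  (177/140, 16/35) → f = 135/7
  (-3/31, -70/93) → f = -246/31
  (61/26, -145/52) → f = 159/52
The feasible region has finitely many vertices and no improving ray; the minimum is -246/31 at (-3/31, -70/93).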